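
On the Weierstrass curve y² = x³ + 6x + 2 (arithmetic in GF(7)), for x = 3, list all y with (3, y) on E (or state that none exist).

x³ + 6x + 2 = 47 ≡ 5 (mod 7).
5 is a non-residue mod 7; no y exists.

none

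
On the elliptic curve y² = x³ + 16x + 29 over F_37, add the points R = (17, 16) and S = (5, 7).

(17, 16) + (5, 7). λ = (7 - 16)/(5 - 17) ≡ 28/25 mod 37. 25⁻¹ ≡ 3 (mod 37) since 25·3 = 75 ≡ 1, so λ ≡ 10.
  x = λ² - 17 - 5 = 100 - 22 ≡ 4; y = λ·(17 - 4) - 16 ≡ 3. → (4, 3)

(4, 3)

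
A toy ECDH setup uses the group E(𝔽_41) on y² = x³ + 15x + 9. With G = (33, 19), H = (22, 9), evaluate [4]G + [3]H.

First 4G:
Repeated addition: build up to 4G.
2G: tangent at (33, 19): λ = (3·33² + 15)/(2·19) ≡ 2/38. 38⁻¹ ≡ 27 (mod 41), so λ ≡ 2·27 ≡ 13.
  x = λ² - 33 - 33 = 169 - 66 ≡ 21; y = λ·(33 - 21) - 19 ≡ 14. → (21, 14)
3G: (21, 14) + (33, 19). λ = (19 - 14)/(33 - 21) ≡ 5/12 mod 41. 12⁻¹ ≡ 24 (mod 41), so λ ≡ 38.
  x = λ² - 21 - 33 = 1444 - 54 ≡ 37; y = λ·(21 - 37) - 14 ≡ 34. → (37, 34)
4G: (37, 34) + (33, 19). λ = (19 - 34)/(33 - 37) ≡ 26/37 mod 41. 37⁻¹ ≡ 10 (mod 41), so λ ≡ 14.
  x = λ² - 37 - 33 = 196 - 70 ≡ 3; y = λ·(37 - 3) - 34 ≡ 32. → (3, 32)
4G = (3, 32).
Next 3H:
Repeated addition: build up to 3H.
2H: tangent at (22, 9): λ = (3·22² + 15)/(2·9) ≡ 32/18. 18⁻¹ ≡ 16 (mod 41) since 18·16 = 288 ≡ 1, so λ ≡ 32·16 ≡ 20.
  x = λ² - 22 - 22 = 400 - 44 ≡ 28; y = λ·(22 - 28) - 9 ≡ 35. → (28, 35)
3H: (28, 35) + (22, 9). λ = (9 - 35)/(22 - 28) ≡ 15/35 mod 41. 35⁻¹ ≡ 34 (mod 41), so λ ≡ 18.
  x = λ² - 28 - 22 = 324 - 50 ≡ 28; y = λ·(28 - 28) - 35 ≡ 6. → (28, 6)
3H = (28, 6).
Finally 4G + 3H:
(3, 32) + (28, 6). λ = (6 - 32)/(28 - 3) ≡ 15/25 mod 41. 25⁻¹ ≡ 23 (mod 41) since 25·23 = 575 ≡ 1, so λ ≡ 17.
  x = λ² - 3 - 28 = 289 - 31 ≡ 12; y = λ·(3 - 12) - 32 ≡ 20. → (12, 20)

(12, 20)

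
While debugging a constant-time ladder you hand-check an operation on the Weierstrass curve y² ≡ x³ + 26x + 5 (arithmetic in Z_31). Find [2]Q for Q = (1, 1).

(30, 28)

tangent at (1, 1): λ = (3·1² + 26)/(2·1) ≡ 29/2. 2⁻¹ ≡ 16 (mod 31) since 2·16 = 32 ≡ 1, so λ ≡ 29·16 ≡ 30.
  x = λ² - 1 - 1 = 900 - 2 ≡ 30; y = λ·(1 - 30) - 1 ≡ 28. → (30, 28)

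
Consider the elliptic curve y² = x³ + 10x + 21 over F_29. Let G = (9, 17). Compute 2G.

tangent at (9, 17): λ = (3·9² + 10)/(2·17) ≡ 21/5. 5⁻¹ ≡ 6 (mod 29), so λ ≡ 21·6 ≡ 10.
  x = λ² - 9 - 9 = 100 - 18 ≡ 24; y = λ·(9 - 24) - 17 ≡ 7. → (24, 7)

(24, 7)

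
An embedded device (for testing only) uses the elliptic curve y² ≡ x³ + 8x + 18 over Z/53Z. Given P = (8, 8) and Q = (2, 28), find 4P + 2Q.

First 4P:
Double-and-add on 4 = (100)₂. Start with P = (8, 8) for the leading 1-bit.
double: tangent at (8, 8): λ = (3·8² + 8)/(2·8) ≡ 41/16. 16⁻¹ ≡ 10 (mod 53), so λ ≡ 41·10 ≡ 39.
  x = λ² - 8 - 8 = 1521 - 16 ≡ 21; y = λ·(8 - 21) - 8 ≡ 15. → (21, 15)
double: tangent at (21, 15): λ = (3·21² + 8)/(2·15) ≡ 6/30. 30⁻¹ ≡ 23 (mod 53), so λ ≡ 6·23 ≡ 32.
  x = λ² - 21 - 21 = 1024 - 42 ≡ 28; y = λ·(21 - 28) - 15 ≡ 26. → (28, 26)
4P = (28, 26).
Next 2Q:
Repeated addition: build up to 2Q.
2Q: tangent at (2, 28): λ = (3·2² + 8)/(2·28) ≡ 20/3. 3⁻¹ ≡ 18 (mod 53), so λ ≡ 20·18 ≡ 42.
  x = λ² - 2 - 2 = 1764 - 4 ≡ 11; y = λ·(2 - 11) - 28 ≡ 18. → (11, 18)
2Q = (11, 18).
Finally 4P + 2Q:
(28, 26) + (11, 18). λ = (18 - 26)/(11 - 28) ≡ 45/36 mod 53. 36⁻¹ ≡ 28 (mod 53) since 36·28 = 1008 ≡ 1, so λ ≡ 41.
  x = λ² - 28 - 11 = 1681 - 39 ≡ 52; y = λ·(28 - 52) - 26 ≡ 50. → (52, 50)

(52, 50)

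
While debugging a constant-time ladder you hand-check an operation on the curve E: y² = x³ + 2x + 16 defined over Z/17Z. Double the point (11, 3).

tangent at (11, 3): λ = (3·11² + 2)/(2·3) ≡ 8/6. 6⁻¹ ≡ 3 (mod 17), so λ ≡ 8·3 ≡ 7.
  x = λ² - 11 - 11 = 49 - 22 ≡ 10; y = λ·(11 - 10) - 3 ≡ 4. → (10, 4)

(10, 4)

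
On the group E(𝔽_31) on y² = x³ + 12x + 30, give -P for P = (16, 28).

(16, 3)

-(16, 28) = (16, -28 mod 31) = (16, 3).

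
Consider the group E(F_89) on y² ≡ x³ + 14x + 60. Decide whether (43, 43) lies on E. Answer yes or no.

y² = 43² ≡ 69; x³ + 14x + 60 = 80169 ≡ 69 (mod 89). 69 = 69.

yes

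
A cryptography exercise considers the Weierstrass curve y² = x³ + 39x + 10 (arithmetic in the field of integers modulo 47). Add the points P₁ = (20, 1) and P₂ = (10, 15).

(34, 28)

(20, 1) + (10, 15). λ = (15 - 1)/(10 - 20) ≡ 14/37 mod 47. 37⁻¹ ≡ 14 (mod 47) since 37·14 = 518 ≡ 1, so λ ≡ 8.
  x = λ² - 20 - 10 = 64 - 30 ≡ 34; y = λ·(20 - 34) - 1 ≡ 28. → (34, 28)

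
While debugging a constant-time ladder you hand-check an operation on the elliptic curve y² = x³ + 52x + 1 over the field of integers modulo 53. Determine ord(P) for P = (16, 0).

2

2P: (16, 0) + (16, 0): same x and y₁ ≡ -y₂, so the sum is 𝒪.
2P = 𝒪, so the order is 2.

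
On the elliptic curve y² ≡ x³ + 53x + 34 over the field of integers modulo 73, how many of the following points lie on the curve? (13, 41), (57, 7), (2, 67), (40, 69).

1

(13, 41): 41² ≡ 2, rhs ≡ 0 → off.
(57, 7): 7² ≡ 49, rhs ≡ 54 → off.
(2, 67): 67² ≡ 36, rhs ≡ 2 → off.
(40, 69): 69² ≡ 16, rhs ≡ 16 → on.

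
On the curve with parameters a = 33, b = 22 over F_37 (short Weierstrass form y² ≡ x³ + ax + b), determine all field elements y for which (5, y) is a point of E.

x³ + 33x + 22 = 312 ≡ 16 (mod 37).
Square roots of 16 mod 37: 4 and 33 (since 4² = 16 ≡ 16).

4, 33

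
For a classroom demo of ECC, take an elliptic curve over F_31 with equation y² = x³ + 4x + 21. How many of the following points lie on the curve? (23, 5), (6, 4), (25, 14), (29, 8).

0

(23, 5): 5² ≡ 25, rhs ≡ 4 → off.
(6, 4): 4² ≡ 16, rhs ≡ 13 → off.
(25, 14): 14² ≡ 10, rhs ≡ 29 → off.
(29, 8): 8² ≡ 2, rhs ≡ 5 → off.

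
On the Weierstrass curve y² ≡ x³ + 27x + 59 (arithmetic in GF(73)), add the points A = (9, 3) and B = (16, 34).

(9, 3) + (16, 34). λ = (34 - 3)/(16 - 9) ≡ 31/7 mod 73. 7⁻¹ ≡ 21 (mod 73), so λ ≡ 67.
  x = λ² - 9 - 16 = 4489 - 25 ≡ 11; y = λ·(9 - 11) - 3 ≡ 9. → (11, 9)

(11, 9)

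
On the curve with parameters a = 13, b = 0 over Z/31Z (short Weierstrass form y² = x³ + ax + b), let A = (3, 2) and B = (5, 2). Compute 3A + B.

First 3A:
Repeated addition: build up to 3A.
2A: tangent at (3, 2): λ = (3·3² + 13)/(2·2) ≡ 9/4. 4⁻¹ ≡ 8 (mod 31), so λ ≡ 9·8 ≡ 10.
  x = λ² - 3 - 3 = 100 - 6 ≡ 1; y = λ·(3 - 1) - 2 ≡ 18. → (1, 18)
3A: (1, 18) + (3, 2). λ = (2 - 18)/(3 - 1) ≡ 15/2 mod 31. 2⁻¹ ≡ 16 (mod 31), so λ ≡ 23.
  x = λ² - 1 - 3 = 529 - 4 ≡ 29; y = λ·(1 - 29) - 18 ≡ 20. → (29, 20)
3A = (29, 20).
Finally 3A + B:
(29, 20) + (5, 2). λ = (2 - 20)/(5 - 29) ≡ 13/7 mod 31. 7⁻¹ ≡ 9 (mod 31), so λ ≡ 24.
  x = λ² - 29 - 5 = 576 - 34 ≡ 15; y = λ·(29 - 15) - 20 ≡ 6. → (15, 6)

(15, 6)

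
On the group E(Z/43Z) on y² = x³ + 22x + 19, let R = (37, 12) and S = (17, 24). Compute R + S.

(10, 32)

(37, 12) + (17, 24). λ = (24 - 12)/(17 - 37) ≡ 12/23 mod 43. 23⁻¹ ≡ 15 (mod 43), so λ ≡ 8.
  x = λ² - 37 - 17 = 64 - 54 ≡ 10; y = λ·(37 - 10) - 12 ≡ 32. → (10, 32)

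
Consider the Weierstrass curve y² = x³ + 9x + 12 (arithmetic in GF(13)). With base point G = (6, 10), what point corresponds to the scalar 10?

(6, 10)

Double-and-add on 10 = (1010)₂. Start with G = (6, 10) for the leading 1-bit.
double: tangent at (6, 10): λ = (3·6² + 9)/(2·10) ≡ 0/7. 7⁻¹ ≡ 2 (mod 13), so λ ≡ 0·2 ≡ 0.
  x = λ² - 6 - 6 = 0 - 12 ≡ 1; y = λ·(6 - 1) - 10 ≡ 3. → (1, 3)
double: tangent at (1, 3): λ = (3·1² + 9)/(2·3) ≡ 12/6. 6⁻¹ ≡ 11 (mod 13) since 6·11 = 66 ≡ 1, so λ ≡ 12·11 ≡ 2.
  x = λ² - 1 - 1 = 4 - 2 ≡ 2; y = λ·(1 - 2) - 3 ≡ 8. → (2, 8)
add G: (2, 8) + (6, 10). λ = (10 - 8)/(6 - 2) ≡ 2/4 mod 13. 4⁻¹ ≡ 10 (mod 13), so λ ≡ 7.
  x = λ² - 2 - 6 = 49 - 8 ≡ 2; y = λ·(2 - 2) - 8 ≡ 5. → (2, 5)
double: tangent at (2, 5): λ = (3·2² + 9)/(2·5) ≡ 8/10. 10⁻¹ ≡ 4 (mod 13), so λ ≡ 8·4 ≡ 6.
  x = λ² - 2 - 2 = 36 - 4 ≡ 6; y = λ·(2 - 6) - 5 ≡ 10. → (6, 10)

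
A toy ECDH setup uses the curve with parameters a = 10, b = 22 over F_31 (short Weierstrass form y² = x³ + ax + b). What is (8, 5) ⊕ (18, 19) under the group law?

(8, 5) + (18, 19). λ = (19 - 5)/(18 - 8) ≡ 14/10 mod 31. 10⁻¹ ≡ 28 (mod 31), so λ ≡ 20.
  x = λ² - 8 - 18 = 400 - 26 ≡ 2; y = λ·(8 - 2) - 5 ≡ 22. → (2, 22)

(2, 22)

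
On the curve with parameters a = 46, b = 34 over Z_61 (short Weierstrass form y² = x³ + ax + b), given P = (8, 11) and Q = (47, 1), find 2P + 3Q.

(50, 37)

First 2P:
Repeated addition: build up to 2P.
2P: tangent at (8, 11): λ = (3·8² + 46)/(2·11) ≡ 55/22. 22⁻¹ ≡ 25 (mod 61) since 22·25 = 550 ≡ 1, so λ ≡ 55·25 ≡ 33.
  x = λ² - 8 - 8 = 1089 - 16 ≡ 36; y = λ·(8 - 36) - 11 ≡ 41. → (36, 41)
2P = (36, 41).
Next 3Q:
Repeated addition: build up to 3Q.
2Q: tangent at (47, 1): λ = (3·47² + 46)/(2·1) ≡ 24/2. 2⁻¹ ≡ 31 (mod 61), so λ ≡ 24·31 ≡ 12.
  x = λ² - 47 - 47 = 144 - 94 ≡ 50; y = λ·(47 - 50) - 1 ≡ 24. → (50, 24)
3Q: (50, 24) + (47, 1). λ = (1 - 24)/(47 - 50) ≡ 38/58 mod 61. 58⁻¹ ≡ 20 (mod 61), so λ ≡ 28.
  x = λ² - 50 - 47 = 784 - 97 ≡ 16; y = λ·(50 - 16) - 24 ≡ 13. → (16, 13)
3Q = (16, 13).
Finally 2P + 3Q:
(36, 41) + (16, 13). λ = (13 - 41)/(16 - 36) ≡ 33/41 mod 61. 41⁻¹ ≡ 3 (mod 61) since 41·3 = 123 ≡ 1, so λ ≡ 38.
  x = λ² - 36 - 16 = 1444 - 52 ≡ 50; y = λ·(36 - 50) - 41 ≡ 37. → (50, 37)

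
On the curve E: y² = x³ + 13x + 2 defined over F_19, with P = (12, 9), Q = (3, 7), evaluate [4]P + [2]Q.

First 4P:
Double-and-add on 4 = (100)₂. Start with P = (12, 9) for the leading 1-bit.
double: tangent at (12, 9): λ = (3·12² + 13)/(2·9) ≡ 8/18. 18⁻¹ ≡ 18 (mod 19) since 18·18 = 324 ≡ 1, so λ ≡ 8·18 ≡ 11.
  x = λ² - 12 - 12 = 121 - 24 ≡ 2; y = λ·(12 - 2) - 9 ≡ 6. → (2, 6)
double: tangent at (2, 6): λ = (3·2² + 13)/(2·6) ≡ 6/12. 12⁻¹ ≡ 8 (mod 19), so λ ≡ 6·8 ≡ 10.
  x = λ² - 2 - 2 = 100 - 4 ≡ 1; y = λ·(2 - 1) - 6 ≡ 4. → (1, 4)
4P = (1, 4).
Next 2Q:
Repeated addition: build up to 2Q.
2Q: tangent at (3, 7): λ = (3·3² + 13)/(2·7) ≡ 2/14. 14⁻¹ ≡ 15 (mod 19), so λ ≡ 2·15 ≡ 11.
  x = λ² - 3 - 3 = 121 - 6 ≡ 1; y = λ·(3 - 1) - 7 ≡ 15. → (1, 15)
2Q = (1, 15).
Finally 4P + 2Q:
(1, 4) + (1, 15): same x and y₁ ≡ -y₂, so the sum is O.

O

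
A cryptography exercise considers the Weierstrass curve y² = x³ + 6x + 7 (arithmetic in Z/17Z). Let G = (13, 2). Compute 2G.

tangent at (13, 2): λ = (3·13² + 6)/(2·2) ≡ 3/4. 4⁻¹ ≡ 13 (mod 17), so λ ≡ 3·13 ≡ 5.
  x = λ² - 13 - 13 = 25 - 26 ≡ 16; y = λ·(13 - 16) - 2 ≡ 0. → (16, 0)

(16, 0)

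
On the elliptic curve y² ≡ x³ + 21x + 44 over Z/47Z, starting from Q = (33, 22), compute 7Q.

(24, 15)

Double-and-add on 7 = (111)₂. Start with Q = (33, 22) for the leading 1-bit.
double: tangent at (33, 22): λ = (3·33² + 21)/(2·22) ≡ 45/44. 44⁻¹ ≡ 31 (mod 47), so λ ≡ 45·31 ≡ 32.
  x = λ² - 33 - 33 = 1024 - 66 ≡ 18; y = λ·(33 - 18) - 22 ≡ 35. → (18, 35)
add Q: (18, 35) + (33, 22). λ = (22 - 35)/(33 - 18) ≡ 34/15 mod 47. 15⁻¹ ≡ 22 (mod 47), so λ ≡ 43.
  x = λ² - 18 - 33 = 1849 - 51 ≡ 12; y = λ·(18 - 12) - 35 ≡ 35. → (12, 35)
double: tangent at (12, 35): λ = (3·12² + 21)/(2·35) ≡ 30/23. 23⁻¹ ≡ 45 (mod 47), so λ ≡ 30·45 ≡ 34.
  x = λ² - 12 - 12 = 1156 - 24 ≡ 4; y = λ·(12 - 4) - 35 ≡ 2. → (4, 2)
add Q: (4, 2) + (33, 22). λ = (22 - 2)/(33 - 4) ≡ 20/29 mod 47. 29⁻¹ ≡ 13 (mod 47), so λ ≡ 25.
  x = λ² - 4 - 33 = 625 - 37 ≡ 24; y = λ·(4 - 24) - 2 ≡ 15. → (24, 15)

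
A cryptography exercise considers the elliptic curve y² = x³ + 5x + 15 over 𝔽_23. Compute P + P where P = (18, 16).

tangent at (18, 16): λ = (3·18² + 5)/(2·16) ≡ 11/9. 9⁻¹ ≡ 18 (mod 23), so λ ≡ 11·18 ≡ 14.
  x = λ² - 18 - 18 = 196 - 36 ≡ 22; y = λ·(18 - 22) - 16 ≡ 20. → (22, 20)

(22, 20)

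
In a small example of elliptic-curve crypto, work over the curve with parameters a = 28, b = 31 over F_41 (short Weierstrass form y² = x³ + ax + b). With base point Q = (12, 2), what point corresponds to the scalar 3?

Repeated addition: build up to 3Q.
2Q: tangent at (12, 2): λ = (3·12² + 28)/(2·2) ≡ 9/4. 4⁻¹ ≡ 31 (mod 41), so λ ≡ 9·31 ≡ 33.
  x = λ² - 12 - 12 = 1089 - 24 ≡ 40; y = λ·(12 - 40) - 2 ≡ 17. → (40, 17)
3Q: (40, 17) + (12, 2). λ = (2 - 17)/(12 - 40) ≡ 26/13 mod 41. 13⁻¹ ≡ 19 (mod 41), so λ ≡ 2.
  x = λ² - 40 - 12 = 4 - 52 ≡ 34; y = λ·(40 - 34) - 17 ≡ 36. → (34, 36)

(34, 36)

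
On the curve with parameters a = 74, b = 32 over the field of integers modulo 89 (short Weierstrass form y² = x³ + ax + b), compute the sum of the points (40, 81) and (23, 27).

(40, 81) + (23, 27). λ = (27 - 81)/(23 - 40) ≡ 35/72 mod 89. 72⁻¹ ≡ 68 (mod 89), so λ ≡ 66.
  x = λ² - 40 - 23 = 4356 - 63 ≡ 21; y = λ·(40 - 21) - 81 ≡ 16. → (21, 16)

(21, 16)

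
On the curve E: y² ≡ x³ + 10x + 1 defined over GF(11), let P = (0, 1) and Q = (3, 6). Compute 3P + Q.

First 3P:
Repeated addition: build up to 3P.
2P: tangent at (0, 1): λ = (3·0² + 10)/(2·1) ≡ 10/2. 2⁻¹ ≡ 6 (mod 11) since 2·6 = 12 ≡ 1, so λ ≡ 10·6 ≡ 5.
  x = λ² - 0 - 0 = 25 - 0 ≡ 3; y = λ·(0 - 3) - 1 ≡ 6. → (3, 6)
3P: (3, 6) + (0, 1). λ = (1 - 6)/(0 - 3) ≡ 6/8 mod 11. 8⁻¹ ≡ 7 (mod 11), so λ ≡ 9.
  x = λ² - 3 - 0 = 81 - 3 ≡ 1; y = λ·(3 - 1) - 6 ≡ 1. → (1, 1)
3P = (1, 1).
Finally 3P + Q:
(1, 1) + (3, 6). λ = (6 - 1)/(3 - 1) ≡ 5/2 mod 11. 2⁻¹ ≡ 6 (mod 11), so λ ≡ 8.
  x = λ² - 1 - 3 = 64 - 4 ≡ 5; y = λ·(1 - 5) - 1 ≡ 0. → (5, 0)

(5, 0)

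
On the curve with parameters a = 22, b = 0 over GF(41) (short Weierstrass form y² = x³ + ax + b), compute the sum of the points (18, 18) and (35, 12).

(18, 18) + (35, 12). λ = (12 - 18)/(35 - 18) ≡ 35/17 mod 41. 17⁻¹ ≡ 29 (mod 41), so λ ≡ 31.
  x = λ² - 18 - 35 = 961 - 53 ≡ 6; y = λ·(18 - 6) - 18 ≡ 26. → (6, 26)

(6, 26)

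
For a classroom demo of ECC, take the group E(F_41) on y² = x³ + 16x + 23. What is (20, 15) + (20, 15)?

tangent at (20, 15): λ = (3·20² + 16)/(2·15) ≡ 27/30. 30⁻¹ ≡ 26 (mod 41), so λ ≡ 27·26 ≡ 5.
  x = λ² - 20 - 20 = 25 - 40 ≡ 26; y = λ·(20 - 26) - 15 ≡ 37. → (26, 37)

(26, 37)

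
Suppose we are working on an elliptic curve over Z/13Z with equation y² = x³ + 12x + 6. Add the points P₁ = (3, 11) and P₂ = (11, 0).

(8, 4)

(3, 11) + (11, 0). λ = (0 - 11)/(11 - 3) ≡ 2/8 mod 13. 8⁻¹ ≡ 5 (mod 13) since 8·5 = 40 ≡ 1, so λ ≡ 10.
  x = λ² - 3 - 11 = 100 - 14 ≡ 8; y = λ·(3 - 8) - 11 ≡ 4. → (8, 4)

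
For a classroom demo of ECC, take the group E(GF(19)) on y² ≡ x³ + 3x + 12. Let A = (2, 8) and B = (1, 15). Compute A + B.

(8, 15)

(2, 8) + (1, 15). λ = (15 - 8)/(1 - 2) ≡ 7/18 mod 19. 18⁻¹ ≡ 18 (mod 19), so λ ≡ 12.
  x = λ² - 2 - 1 = 144 - 3 ≡ 8; y = λ·(2 - 8) - 8 ≡ 15. → (8, 15)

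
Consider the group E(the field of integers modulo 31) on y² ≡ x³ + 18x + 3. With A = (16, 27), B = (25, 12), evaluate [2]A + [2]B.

First 2A:
Repeated addition: build up to 2A.
2A: tangent at (16, 27): λ = (3·16² + 18)/(2·27) ≡ 11/23. 23⁻¹ ≡ 27 (mod 31), so λ ≡ 11·27 ≡ 18.
  x = λ² - 16 - 16 = 324 - 32 ≡ 13; y = λ·(16 - 13) - 27 ≡ 27. → (13, 27)
2A = (13, 27).
Next 2B:
Repeated addition: build up to 2B.
2B: tangent at (25, 12): λ = (3·25² + 18)/(2·12) ≡ 2/24. 24⁻¹ ≡ 22 (mod 31) since 24·22 = 528 ≡ 1, so λ ≡ 2·22 ≡ 13.
  x = λ² - 25 - 25 = 169 - 50 ≡ 26; y = λ·(25 - 26) - 12 ≡ 6. → (26, 6)
2B = (26, 6).
Finally 2A + 2B:
(13, 27) + (26, 6). λ = (6 - 27)/(26 - 13) ≡ 10/13 mod 31. 13⁻¹ ≡ 12 (mod 31), so λ ≡ 27.
  x = λ² - 13 - 26 = 729 - 39 ≡ 8; y = λ·(13 - 8) - 27 ≡ 15. → (8, 15)

(8, 15)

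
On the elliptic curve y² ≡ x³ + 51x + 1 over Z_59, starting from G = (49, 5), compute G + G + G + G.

Double-and-add on 4 = (100)₂. Start with G = (49, 5) for the leading 1-bit.
double: tangent at (49, 5): λ = (3·49² + 51)/(2·5) ≡ 56/10. 10⁻¹ ≡ 6 (mod 59), so λ ≡ 56·6 ≡ 41.
  x = λ² - 49 - 49 = 1681 - 98 ≡ 49; y = λ·(49 - 49) - 5 ≡ 54. → (49, 54)
double: tangent at (49, 54): λ = (3·49² + 51)/(2·54) ≡ 56/49. 49⁻¹ ≡ 53 (mod 59), so λ ≡ 56·53 ≡ 18.
  x = λ² - 49 - 49 = 324 - 98 ≡ 49; y = λ·(49 - 49) - 54 ≡ 5. → (49, 5)

(49, 5)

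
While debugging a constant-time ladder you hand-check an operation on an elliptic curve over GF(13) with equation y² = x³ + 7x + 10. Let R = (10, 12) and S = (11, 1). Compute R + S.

(10, 12) + (11, 1). λ = (1 - 12)/(11 - 10) ≡ 2/1 mod 13. 1⁻¹ ≡ 1 (mod 13), so λ ≡ 2.
  x = λ² - 10 - 11 = 4 - 21 ≡ 9; y = λ·(10 - 9) - 12 ≡ 3. → (9, 3)

(9, 3)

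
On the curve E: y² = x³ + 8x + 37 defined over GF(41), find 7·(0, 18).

(11, 29)

Write P = (0, 18).
Repeated addition: build up to 7P.
2P: tangent at (0, 18): λ = (3·0² + 8)/(2·18) ≡ 8/36. 36⁻¹ ≡ 8 (mod 41) since 36·8 = 288 ≡ 1, so λ ≡ 8·8 ≡ 23.
  x = λ² - 0 - 0 = 529 - 0 ≡ 37; y = λ·(0 - 37) - 18 ≡ 33. → (37, 33)
3P: (37, 33) + (0, 18). λ = (18 - 33)/(0 - 37) ≡ 26/4 mod 41. 4⁻¹ ≡ 31 (mod 41), so λ ≡ 27.
  x = λ² - 37 - 0 = 729 - 37 ≡ 36; y = λ·(37 - 36) - 33 ≡ 35. → (36, 35)
4P: (36, 35) + (0, 18). λ = (18 - 35)/(0 - 36) ≡ 24/5 mod 41. 5⁻¹ ≡ 33 (mod 41), so λ ≡ 13.
  x = λ² - 36 - 0 = 169 - 36 ≡ 10; y = λ·(36 - 10) - 35 ≡ 16. → (10, 16)
5P: (10, 16) + (0, 18). λ = (18 - 16)/(0 - 10) ≡ 2/31 mod 41. 31⁻¹ ≡ 4 (mod 41) since 31·4 = 124 ≡ 1, so λ ≡ 8.
  x = λ² - 10 - 0 = 64 - 10 ≡ 13; y = λ·(10 - 13) - 16 ≡ 1. → (13, 1)
6P: (13, 1) + (0, 18). λ = (18 - 1)/(0 - 13) ≡ 17/28 mod 41. 28⁻¹ ≡ 22 (mod 41) since 28·22 = 616 ≡ 1, so λ ≡ 5.
  x = λ² - 13 - 0 = 25 - 13 ≡ 12; y = λ·(13 - 12) - 1 ≡ 4. → (12, 4)
7P: (12, 4) + (0, 18). λ = (18 - 4)/(0 - 12) ≡ 14/29 mod 41. 29⁻¹ ≡ 17 (mod 41) since 29·17 = 493 ≡ 1, so λ ≡ 33.
  x = λ² - 12 - 0 = 1089 - 12 ≡ 11; y = λ·(12 - 11) - 4 ≡ 29. → (11, 29)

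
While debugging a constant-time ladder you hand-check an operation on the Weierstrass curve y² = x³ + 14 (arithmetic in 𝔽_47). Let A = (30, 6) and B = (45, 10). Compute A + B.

(30, 6) + (45, 10). λ = (10 - 6)/(45 - 30) ≡ 4/15 mod 47. 15⁻¹ ≡ 22 (mod 47), so λ ≡ 41.
  x = λ² - 30 - 45 = 1681 - 75 ≡ 8; y = λ·(30 - 8) - 6 ≡ 3. → (8, 3)

(8, 3)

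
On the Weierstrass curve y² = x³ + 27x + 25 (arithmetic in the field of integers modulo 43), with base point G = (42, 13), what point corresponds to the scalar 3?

(12, 20)

Repeated addition: build up to 3G.
2G: tangent at (42, 13): λ = (3·42² + 27)/(2·13) ≡ 30/26. 26⁻¹ ≡ 5 (mod 43) since 26·5 = 130 ≡ 1, so λ ≡ 30·5 ≡ 21.
  x = λ² - 42 - 42 = 441 - 84 ≡ 13; y = λ·(42 - 13) - 13 ≡ 37. → (13, 37)
3G: (13, 37) + (42, 13). λ = (13 - 37)/(42 - 13) ≡ 19/29 mod 43. 29⁻¹ ≡ 3 (mod 43) since 29·3 = 87 ≡ 1, so λ ≡ 14.
  x = λ² - 13 - 42 = 196 - 55 ≡ 12; y = λ·(13 - 12) - 37 ≡ 20. → (12, 20)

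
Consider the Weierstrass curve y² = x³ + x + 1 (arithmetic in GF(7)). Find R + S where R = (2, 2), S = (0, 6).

(2, 5)

(2, 2) + (0, 6). λ = (6 - 2)/(0 - 2) ≡ 4/5 mod 7. 5⁻¹ ≡ 3 (mod 7), so λ ≡ 5.
  x = λ² - 2 - 0 = 25 - 2 ≡ 2; y = λ·(2 - 2) - 2 ≡ 5. → (2, 5)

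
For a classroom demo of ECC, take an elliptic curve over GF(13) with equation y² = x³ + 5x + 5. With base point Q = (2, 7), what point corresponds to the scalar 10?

(12, 8)

Repeated addition: build up to 10Q.
2Q: tangent at (2, 7): λ = (3·2² + 5)/(2·7) ≡ 4/1. 1⁻¹ ≡ 1 (mod 13) since 1·1 = 1 ≡ 1, so λ ≡ 4·1 ≡ 4.
  x = λ² - 2 - 2 = 16 - 4 ≡ 12; y = λ·(2 - 12) - 7 ≡ 5. → (12, 5)
3Q: (12, 5) + (2, 7). λ = (7 - 5)/(2 - 12) ≡ 2/3 mod 13. 3⁻¹ ≡ 9 (mod 13), so λ ≡ 5.
  x = λ² - 12 - 2 = 25 - 14 ≡ 11; y = λ·(12 - 11) - 5 ≡ 0. → (11, 0)
4Q: (11, 0) + (2, 7). λ = (7 - 0)/(2 - 11) ≡ 7/4 mod 13. 4⁻¹ ≡ 10 (mod 13), so λ ≡ 5.
  x = λ² - 11 - 2 = 25 - 13 ≡ 12; y = λ·(11 - 12) - 0 ≡ 8. → (12, 8)
5Q: (12, 8) + (2, 7). λ = (7 - 8)/(2 - 12) ≡ 12/3 mod 13. 3⁻¹ ≡ 9 (mod 13), so λ ≡ 4.
  x = λ² - 12 - 2 = 16 - 14 ≡ 2; y = λ·(12 - 2) - 8 ≡ 6. → (2, 6)
6Q: (2, 6) + (2, 7): same x and y₁ ≡ -y₂, so the sum is ∞.
7Q: ∞ + (2, 7) = (2, 7) (identity).
8Q: tangent at (2, 7): λ = (3·2² + 5)/(2·7) ≡ 4/1. 1⁻¹ ≡ 1 (mod 13), so λ ≡ 4·1 ≡ 4.
  x = λ² - 2 - 2 = 16 - 4 ≡ 12; y = λ·(2 - 12) - 7 ≡ 5. → (12, 5)
9Q: (12, 5) + (2, 7). λ = (7 - 5)/(2 - 12) ≡ 2/3 mod 13. 3⁻¹ ≡ 9 (mod 13) since 3·9 = 27 ≡ 1, so λ ≡ 5.
  x = λ² - 12 - 2 = 25 - 14 ≡ 11; y = λ·(12 - 11) - 5 ≡ 0. → (11, 0)
10Q: (11, 0) + (2, 7). λ = (7 - 0)/(2 - 11) ≡ 7/4 mod 13. 4⁻¹ ≡ 10 (mod 13), so λ ≡ 5.
  x = λ² - 11 - 2 = 25 - 13 ≡ 12; y = λ·(11 - 12) - 0 ≡ 8. → (12, 8)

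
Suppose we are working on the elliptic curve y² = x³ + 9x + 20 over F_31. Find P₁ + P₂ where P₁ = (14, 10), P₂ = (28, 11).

(17, 23)

(14, 10) + (28, 11). λ = (11 - 10)/(28 - 14) ≡ 1/14 mod 31. 14⁻¹ ≡ 20 (mod 31) since 14·20 = 280 ≡ 1, so λ ≡ 20.
  x = λ² - 14 - 28 = 400 - 42 ≡ 17; y = λ·(14 - 17) - 10 ≡ 23. → (17, 23)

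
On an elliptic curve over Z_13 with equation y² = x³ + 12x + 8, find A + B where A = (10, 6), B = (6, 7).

(10, 6) + (6, 7). λ = (7 - 6)/(6 - 10) ≡ 1/9 mod 13. 9⁻¹ ≡ 3 (mod 13) since 9·3 = 27 ≡ 1, so λ ≡ 3.
  x = λ² - 10 - 6 = 9 - 16 ≡ 6; y = λ·(10 - 6) - 6 ≡ 6. → (6, 6)

(6, 6)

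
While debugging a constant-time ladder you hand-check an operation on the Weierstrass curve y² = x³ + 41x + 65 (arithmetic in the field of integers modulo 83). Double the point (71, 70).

tangent at (71, 70): λ = (3·71² + 41)/(2·70) ≡ 58/57. 57⁻¹ ≡ 67 (mod 83) since 57·67 = 3819 ≡ 1, so λ ≡ 58·67 ≡ 68.
  x = λ² - 71 - 71 = 4624 - 142 ≡ 0; y = λ·(71 - 0) - 70 ≡ 27. → (0, 27)

(0, 27)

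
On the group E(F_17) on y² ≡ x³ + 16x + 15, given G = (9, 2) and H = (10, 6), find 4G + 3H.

First 4G:
Repeated addition: build up to 4G.
2G: tangent at (9, 2): λ = (3·9² + 16)/(2·2) ≡ 4/4. 4⁻¹ ≡ 13 (mod 17), so λ ≡ 4·13 ≡ 1.
  x = λ² - 9 - 9 = 1 - 18 ≡ 0; y = λ·(9 - 0) - 2 ≡ 7. → (0, 7)
3G: (0, 7) + (9, 2). λ = (2 - 7)/(9 - 0) ≡ 12/9 mod 17. 9⁻¹ ≡ 2 (mod 17), so λ ≡ 7.
  x = λ² - 0 - 9 = 49 - 9 ≡ 6; y = λ·(0 - 6) - 7 ≡ 2. → (6, 2)
4G: (6, 2) + (9, 2). λ = (2 - 2)/(9 - 6) ≡ 0/3 mod 17. 3⁻¹ ≡ 6 (mod 17) since 3·6 = 18 ≡ 1, so λ ≡ 0.
  x = λ² - 6 - 9 = 0 - 15 ≡ 2; y = λ·(6 - 2) - 2 ≡ 15. → (2, 15)
4G = (2, 15).
Next 3H:
Repeated addition: build up to 3H.
2H: tangent at (10, 6): λ = (3·10² + 16)/(2·6) ≡ 10/12. 12⁻¹ ≡ 10 (mod 17), so λ ≡ 10·10 ≡ 15.
  x = λ² - 10 - 10 = 225 - 20 ≡ 1; y = λ·(10 - 1) - 6 ≡ 10. → (1, 10)
3H: (1, 10) + (10, 6). λ = (6 - 10)/(10 - 1) ≡ 13/9 mod 17. 9⁻¹ ≡ 2 (mod 17), so λ ≡ 9.
  x = λ² - 1 - 10 = 81 - 11 ≡ 2; y = λ·(1 - 2) - 10 ≡ 15. → (2, 15)
3H = (2, 15).
Finally 4G + 3H:
tangent at (2, 15): λ = (3·2² + 16)/(2·15) ≡ 11/13. 13⁻¹ ≡ 4 (mod 17) since 13·4 = 52 ≡ 1, so λ ≡ 11·4 ≡ 10.
  x = λ² - 2 - 2 = 100 - 4 ≡ 11; y = λ·(2 - 11) - 15 ≡ 14. → (11, 14)

(11, 14)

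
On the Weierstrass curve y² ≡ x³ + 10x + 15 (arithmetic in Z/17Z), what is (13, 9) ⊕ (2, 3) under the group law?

(3, 15)

(13, 9) + (2, 3). λ = (3 - 9)/(2 - 13) ≡ 11/6 mod 17. 6⁻¹ ≡ 3 (mod 17) since 6·3 = 18 ≡ 1, so λ ≡ 16.
  x = λ² - 13 - 2 = 256 - 15 ≡ 3; y = λ·(13 - 3) - 9 ≡ 15. → (3, 15)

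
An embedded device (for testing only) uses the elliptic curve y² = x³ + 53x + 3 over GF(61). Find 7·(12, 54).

Write Q = (12, 54).
Repeated addition: build up to 7Q.
2Q: tangent at (12, 54): λ = (3·12² + 53)/(2·54) ≡ 58/47. 47⁻¹ ≡ 13 (mod 61), so λ ≡ 58·13 ≡ 22.
  x = λ² - 12 - 12 = 484 - 24 ≡ 33; y = λ·(12 - 33) - 54 ≡ 33. → (33, 33)
3Q: (33, 33) + (12, 54). λ = (54 - 33)/(12 - 33) ≡ 21/40 mod 61. 40⁻¹ ≡ 29 (mod 61), so λ ≡ 60.
  x = λ² - 33 - 12 = 3600 - 45 ≡ 17; y = λ·(33 - 17) - 33 ≡ 12. → (17, 12)
4Q: (17, 12) + (12, 54). λ = (54 - 12)/(12 - 17) ≡ 42/56 mod 61. 56⁻¹ ≡ 12 (mod 61), so λ ≡ 16.
  x = λ² - 17 - 12 = 256 - 29 ≡ 44; y = λ·(17 - 44) - 12 ≡ 44. → (44, 44)
5Q: (44, 44) + (12, 54). λ = (54 - 44)/(12 - 44) ≡ 10/29 mod 61. 29⁻¹ ≡ 40 (mod 61) since 29·40 = 1160 ≡ 1, so λ ≡ 34.
  x = λ² - 44 - 12 = 1156 - 56 ≡ 2; y = λ·(44 - 2) - 44 ≡ 42. → (2, 42)
6Q: (2, 42) + (12, 54). λ = (54 - 42)/(12 - 2) ≡ 12/10 mod 61. 10⁻¹ ≡ 55 (mod 61) since 10·55 = 550 ≡ 1, so λ ≡ 50.
  x = λ² - 2 - 12 = 2500 - 14 ≡ 46; y = λ·(2 - 46) - 42 ≡ 15. → (46, 15)
7Q: (46, 15) + (12, 54). λ = (54 - 15)/(12 - 46) ≡ 39/27 mod 61. 27⁻¹ ≡ 52 (mod 61), so λ ≡ 15.
  x = λ² - 46 - 12 = 225 - 58 ≡ 45; y = λ·(46 - 45) - 15 ≡ 0. → (45, 0)

(45, 0)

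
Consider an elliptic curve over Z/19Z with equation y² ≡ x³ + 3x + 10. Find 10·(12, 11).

(9, 14)

Write P = (12, 11).
Double-and-add on 10 = (1010)₂. Start with P = (12, 11) for the leading 1-bit.
double: tangent at (12, 11): λ = (3·12² + 3)/(2·11) ≡ 17/3. 3⁻¹ ≡ 13 (mod 19), so λ ≡ 17·13 ≡ 12.
  x = λ² - 12 - 12 = 144 - 24 ≡ 6; y = λ·(12 - 6) - 11 ≡ 4. → (6, 4)
double: tangent at (6, 4): λ = (3·6² + 3)/(2·4) ≡ 16/8. 8⁻¹ ≡ 12 (mod 19) since 8·12 = 96 ≡ 1, so λ ≡ 16·12 ≡ 2.
  x = λ² - 6 - 6 = 4 - 12 ≡ 11; y = λ·(6 - 11) - 4 ≡ 5. → (11, 5)
add P: (11, 5) + (12, 11). λ = (11 - 5)/(12 - 11) ≡ 6/1 mod 19. 1⁻¹ ≡ 1 (mod 19) since 1·1 = 1 ≡ 1, so λ ≡ 6.
  x = λ² - 11 - 12 = 36 - 23 ≡ 13; y = λ·(11 - 13) - 5 ≡ 2. → (13, 2)
double: tangent at (13, 2): λ = (3·13² + 3)/(2·2) ≡ 16/4. 4⁻¹ ≡ 5 (mod 19), so λ ≡ 16·5 ≡ 4.
  x = λ² - 13 - 13 = 16 - 26 ≡ 9; y = λ·(13 - 9) - 2 ≡ 14. → (9, 14)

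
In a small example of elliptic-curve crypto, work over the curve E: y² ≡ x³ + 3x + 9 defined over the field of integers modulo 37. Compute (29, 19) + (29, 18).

O

The two points share x = 29 and their y-coordinates satisfy 19 + 18 ≡ 0 (mod 37), so they are inverses. Their sum is O.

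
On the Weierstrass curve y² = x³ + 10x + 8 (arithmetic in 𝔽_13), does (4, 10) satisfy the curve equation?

no

y² = 10² ≡ 9; x³ + 10x + 8 = 112 ≡ 8 (mod 13). 9 ≠ 8.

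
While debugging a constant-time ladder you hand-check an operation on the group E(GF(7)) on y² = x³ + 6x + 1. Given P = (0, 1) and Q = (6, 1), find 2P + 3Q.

First 2P:
Repeated addition: build up to 2P.
2P: tangent at (0, 1): λ = (3·0² + 6)/(2·1) ≡ 6/2. 2⁻¹ ≡ 4 (mod 7) since 2·4 = 8 ≡ 1, so λ ≡ 6·4 ≡ 3.
  x = λ² - 0 - 0 = 9 - 0 ≡ 2; y = λ·(0 - 2) - 1 ≡ 0. → (2, 0)
2P = (2, 0).
Next 3Q:
Repeated addition: build up to 3Q.
2Q: tangent at (6, 1): λ = (3·6² + 6)/(2·1) ≡ 2/2. 2⁻¹ ≡ 4 (mod 7) since 2·4 = 8 ≡ 1, so λ ≡ 2·4 ≡ 1.
  x = λ² - 6 - 6 = 1 - 12 ≡ 3; y = λ·(6 - 3) - 1 ≡ 2. → (3, 2)
3Q: (3, 2) + (6, 1). λ = (1 - 2)/(6 - 3) ≡ 6/3 mod 7. 3⁻¹ ≡ 5 (mod 7), so λ ≡ 2.
  x = λ² - 3 - 6 = 4 - 9 ≡ 2; y = λ·(3 - 2) - 2 ≡ 0. → (2, 0)
3Q = (2, 0).
Finally 2P + 3Q:
(2, 0) + (2, 0): same x and y₁ ≡ -y₂, so the sum is O.

O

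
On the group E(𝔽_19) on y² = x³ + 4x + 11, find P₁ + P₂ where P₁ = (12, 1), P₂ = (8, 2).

(12, 1) + (8, 2). λ = (2 - 1)/(8 - 12) ≡ 1/15 mod 19. 15⁻¹ ≡ 14 (mod 19), so λ ≡ 14.
  x = λ² - 12 - 8 = 196 - 20 ≡ 5; y = λ·(12 - 5) - 1 ≡ 2. → (5, 2)

(5, 2)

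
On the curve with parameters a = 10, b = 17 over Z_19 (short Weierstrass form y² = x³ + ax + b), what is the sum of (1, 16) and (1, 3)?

The two points share x = 1 and their y-coordinates satisfy 16 + 3 ≡ 0 (mod 19), so they are inverses. Their sum is ∞.

O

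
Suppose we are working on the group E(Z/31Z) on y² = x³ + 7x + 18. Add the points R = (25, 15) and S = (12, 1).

(8, 20)

(25, 15) + (12, 1). λ = (1 - 15)/(12 - 25) ≡ 17/18 mod 31. 18⁻¹ ≡ 19 (mod 31) since 18·19 = 342 ≡ 1, so λ ≡ 13.
  x = λ² - 25 - 12 = 169 - 37 ≡ 8; y = λ·(25 - 8) - 15 ≡ 20. → (8, 20)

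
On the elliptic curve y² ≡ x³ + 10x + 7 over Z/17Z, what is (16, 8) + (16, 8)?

(1, 1)

tangent at (16, 8): λ = (3·16² + 10)/(2·8) ≡ 13/16. 16⁻¹ ≡ 16 (mod 17) since 16·16 = 256 ≡ 1, so λ ≡ 13·16 ≡ 4.
  x = λ² - 16 - 16 = 16 - 32 ≡ 1; y = λ·(16 - 1) - 8 ≡ 1. → (1, 1)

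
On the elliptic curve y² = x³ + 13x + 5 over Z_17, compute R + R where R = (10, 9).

(12, 11)

tangent at (10, 9): λ = (3·10² + 13)/(2·9) ≡ 7/1. 1⁻¹ ≡ 1 (mod 17), so λ ≡ 7·1 ≡ 7.
  x = λ² - 10 - 10 = 49 - 20 ≡ 12; y = λ·(10 - 12) - 9 ≡ 11. → (12, 11)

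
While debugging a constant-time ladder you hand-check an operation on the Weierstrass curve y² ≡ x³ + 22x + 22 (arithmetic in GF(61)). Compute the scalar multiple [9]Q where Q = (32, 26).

Double-and-add on 9 = (1001)₂. Start with Q = (32, 26) for the leading 1-bit.
double: tangent at (32, 26): λ = (3·32² + 22)/(2·26) ≡ 44/52. 52⁻¹ ≡ 27 (mod 61) since 52·27 = 1404 ≡ 1, so λ ≡ 44·27 ≡ 29.
  x = λ² - 32 - 32 = 841 - 64 ≡ 45; y = λ·(32 - 45) - 26 ≡ 24. → (45, 24)
double: tangent at (45, 24): λ = (3·45² + 22)/(2·24) ≡ 58/48. 48⁻¹ ≡ 14 (mod 61) since 48·14 = 672 ≡ 1, so λ ≡ 58·14 ≡ 19.
  x = λ² - 45 - 45 = 361 - 90 ≡ 27; y = λ·(45 - 27) - 24 ≡ 13. → (27, 13)
double: tangent at (27, 13): λ = (3·27² + 22)/(2·13) ≡ 13/26. 26⁻¹ ≡ 54 (mod 61), so λ ≡ 13·54 ≡ 31.
  x = λ² - 27 - 27 = 961 - 54 ≡ 53; y = λ·(27 - 53) - 13 ≡ 35. → (53, 35)
add Q: (53, 35) + (32, 26). λ = (26 - 35)/(32 - 53) ≡ 52/40 mod 61. 40⁻¹ ≡ 29 (mod 61), so λ ≡ 44.
  x = λ² - 53 - 32 = 1936 - 85 ≡ 21; y = λ·(53 - 21) - 35 ≡ 31. → (21, 31)

(21, 31)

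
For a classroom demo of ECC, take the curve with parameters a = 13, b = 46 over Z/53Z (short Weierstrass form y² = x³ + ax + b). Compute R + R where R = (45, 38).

tangent at (45, 38): λ = (3·45² + 13)/(2·38) ≡ 46/23. 23⁻¹ ≡ 30 (mod 53), so λ ≡ 46·30 ≡ 2.
  x = λ² - 45 - 45 = 4 - 90 ≡ 20; y = λ·(45 - 20) - 38 ≡ 12. → (20, 12)

(20, 12)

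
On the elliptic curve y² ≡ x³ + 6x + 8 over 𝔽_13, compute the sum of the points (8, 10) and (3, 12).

(11, 12)

(8, 10) + (3, 12). λ = (12 - 10)/(3 - 8) ≡ 2/8 mod 13. 8⁻¹ ≡ 5 (mod 13) since 8·5 = 40 ≡ 1, so λ ≡ 10.
  x = λ² - 8 - 3 = 100 - 11 ≡ 11; y = λ·(8 - 11) - 10 ≡ 12. → (11, 12)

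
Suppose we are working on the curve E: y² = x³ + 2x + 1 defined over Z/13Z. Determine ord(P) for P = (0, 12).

8

2P: tangent at (0, 12): λ = (3·0² + 2)/(2·12) ≡ 2/11. 11⁻¹ ≡ 6 (mod 13) since 11·6 = 66 ≡ 1, so λ ≡ 2·6 ≡ 12.
  x = λ² - 0 - 0 = 144 - 0 ≡ 1; y = λ·(0 - 1) - 12 ≡ 2. → (1, 2)
3P: (1, 2) + (0, 12). λ = (12 - 2)/(0 - 1) ≡ 10/12 mod 13. 12⁻¹ ≡ 12 (mod 13), so λ ≡ 3.
  x = λ² - 1 - 0 = 9 - 1 ≡ 8; y = λ·(1 - 8) - 2 ≡ 3. → (8, 3)
4P: (8, 3) + (0, 12). λ = (12 - 3)/(0 - 8) ≡ 9/5 mod 13. 5⁻¹ ≡ 8 (mod 13), so λ ≡ 7.
  x = λ² - 8 - 0 = 49 - 8 ≡ 2; y = λ·(8 - 2) - 3 ≡ 0. → (2, 0)
5P: (2, 0) + (0, 12). λ = (12 - 0)/(0 - 2) ≡ 12/11 mod 13. 11⁻¹ ≡ 6 (mod 13), so λ ≡ 7.
  x = λ² - 2 - 0 = 49 - 2 ≡ 8; y = λ·(2 - 8) - 0 ≡ 10. → (8, 10)
6P: (8, 10) + (0, 12). λ = (12 - 10)/(0 - 8) ≡ 2/5 mod 13. 5⁻¹ ≡ 8 (mod 13) since 5·8 = 40 ≡ 1, so λ ≡ 3.
  x = λ² - 8 - 0 = 9 - 8 ≡ 1; y = λ·(8 - 1) - 10 ≡ 11. → (1, 11)
7P: (1, 11) + (0, 12). λ = (12 - 11)/(0 - 1) ≡ 1/12 mod 13. 12⁻¹ ≡ 12 (mod 13), so λ ≡ 12.
  x = λ² - 1 - 0 = 144 - 1 ≡ 0; y = λ·(1 - 0) - 11 ≡ 1. → (0, 1)
8P: (0, 1) + (0, 12): same x and y₁ ≡ -y₂, so the sum is the point at infinity.
8P = the point at infinity, so the order is 8.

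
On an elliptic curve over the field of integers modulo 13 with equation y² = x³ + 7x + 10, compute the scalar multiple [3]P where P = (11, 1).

(5, 1)

Repeated addition: build up to 3P.
2P: tangent at (11, 1): λ = (3·11² + 7)/(2·1) ≡ 6/2. 2⁻¹ ≡ 7 (mod 13), so λ ≡ 6·7 ≡ 3.
  x = λ² - 11 - 11 = 9 - 22 ≡ 0; y = λ·(11 - 0) - 1 ≡ 6. → (0, 6)
3P: (0, 6) + (11, 1). λ = (1 - 6)/(11 - 0) ≡ 8/11 mod 13. 11⁻¹ ≡ 6 (mod 13), so λ ≡ 9.
  x = λ² - 0 - 11 = 81 - 11 ≡ 5; y = λ·(0 - 5) - 6 ≡ 1. → (5, 1)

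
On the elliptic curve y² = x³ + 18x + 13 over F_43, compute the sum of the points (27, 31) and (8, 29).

(31, 41)

(27, 31) + (8, 29). λ = (29 - 31)/(8 - 27) ≡ 41/24 mod 43. 24⁻¹ ≡ 9 (mod 43), so λ ≡ 25.
  x = λ² - 27 - 8 = 625 - 35 ≡ 31; y = λ·(27 - 31) - 31 ≡ 41. → (31, 41)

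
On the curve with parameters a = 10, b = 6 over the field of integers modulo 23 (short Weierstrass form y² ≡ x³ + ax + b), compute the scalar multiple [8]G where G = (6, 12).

(21, 22)

Double-and-add on 8 = (1000)₂. Start with G = (6, 12) for the leading 1-bit.
double: tangent at (6, 12): λ = (3·6² + 10)/(2·12) ≡ 3/1. 1⁻¹ ≡ 1 (mod 23) since 1·1 = 1 ≡ 1, so λ ≡ 3·1 ≡ 3.
  x = λ² - 6 - 6 = 9 - 12 ≡ 20; y = λ·(6 - 20) - 12 ≡ 15. → (20, 15)
double: tangent at (20, 15): λ = (3·20² + 10)/(2·15) ≡ 14/7. 7⁻¹ ≡ 10 (mod 23) since 7·10 = 70 ≡ 1, so λ ≡ 14·10 ≡ 2.
  x = λ² - 20 - 20 = 4 - 40 ≡ 10; y = λ·(20 - 10) - 15 ≡ 5. → (10, 5)
double: tangent at (10, 5): λ = (3·10² + 10)/(2·5) ≡ 11/10. 10⁻¹ ≡ 7 (mod 23), so λ ≡ 11·7 ≡ 8.
  x = λ² - 10 - 10 = 64 - 20 ≡ 21; y = λ·(10 - 21) - 5 ≡ 22. → (21, 22)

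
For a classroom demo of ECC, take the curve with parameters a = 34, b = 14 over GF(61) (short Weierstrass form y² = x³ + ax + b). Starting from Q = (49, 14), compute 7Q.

Double-and-add on 7 = (111)₂. Start with Q = (49, 14) for the leading 1-bit.
double: tangent at (49, 14): λ = (3·49² + 34)/(2·14) ≡ 39/28. 28⁻¹ ≡ 24 (mod 61) since 28·24 = 672 ≡ 1, so λ ≡ 39·24 ≡ 21.
  x = λ² - 49 - 49 = 441 - 98 ≡ 38; y = λ·(49 - 38) - 14 ≡ 34. → (38, 34)
add Q: (38, 34) + (49, 14). λ = (14 - 34)/(49 - 38) ≡ 41/11 mod 61. 11⁻¹ ≡ 50 (mod 61), so λ ≡ 37.
  x = λ² - 38 - 49 = 1369 - 87 ≡ 1; y = λ·(38 - 1) - 34 ≡ 54. → (1, 54)
double: tangent at (1, 54): λ = (3·1² + 34)/(2·54) ≡ 37/47. 47⁻¹ ≡ 13 (mod 61) since 47·13 = 611 ≡ 1, so λ ≡ 37·13 ≡ 54.
  x = λ² - 1 - 1 = 2916 - 2 ≡ 47; y = λ·(1 - 47) - 54 ≡ 24. → (47, 24)
add Q: (47, 24) + (49, 14). λ = (14 - 24)/(49 - 47) ≡ 51/2 mod 61. 2⁻¹ ≡ 31 (mod 61), so λ ≡ 56.
  x = λ² - 47 - 49 = 3136 - 96 ≡ 51; y = λ·(47 - 51) - 24 ≡ 57. → (51, 57)

(51, 57)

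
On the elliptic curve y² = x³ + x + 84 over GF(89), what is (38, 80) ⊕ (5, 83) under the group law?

(38, 80) + (5, 83). λ = (83 - 80)/(5 - 38) ≡ 3/56 mod 89. 56⁻¹ ≡ 62 (mod 89) since 56·62 = 3472 ≡ 1, so λ ≡ 8.
  x = λ² - 38 - 5 = 64 - 43 ≡ 21; y = λ·(38 - 21) - 80 ≡ 56. → (21, 56)

(21, 56)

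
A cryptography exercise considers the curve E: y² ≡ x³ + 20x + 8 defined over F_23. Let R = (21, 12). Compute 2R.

(16, 10)

tangent at (21, 12): λ = (3·21² + 20)/(2·12) ≡ 9/1. 1⁻¹ ≡ 1 (mod 23), so λ ≡ 9·1 ≡ 9.
  x = λ² - 21 - 21 = 81 - 42 ≡ 16; y = λ·(21 - 16) - 12 ≡ 10. → (16, 10)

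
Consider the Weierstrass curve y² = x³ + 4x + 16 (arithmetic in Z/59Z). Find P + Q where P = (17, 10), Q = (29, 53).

(17, 10) + (29, 53). λ = (53 - 10)/(29 - 17) ≡ 43/12 mod 59. 12⁻¹ ≡ 5 (mod 59), so λ ≡ 38.
  x = λ² - 17 - 29 = 1444 - 46 ≡ 41; y = λ·(17 - 41) - 10 ≡ 22. → (41, 22)

(41, 22)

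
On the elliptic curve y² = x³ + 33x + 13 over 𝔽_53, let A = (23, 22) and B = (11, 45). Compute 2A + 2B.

(28, 24)

First 2A:
Repeated addition: build up to 2A.
2A: tangent at (23, 22): λ = (3·23² + 33)/(2·22) ≡ 30/44. 44⁻¹ ≡ 47 (mod 53) since 44·47 = 2068 ≡ 1, so λ ≡ 30·47 ≡ 32.
  x = λ² - 23 - 23 = 1024 - 46 ≡ 24; y = λ·(23 - 24) - 22 ≡ 52. → (24, 52)
2A = (24, 52).
Next 2B:
Repeated addition: build up to 2B.
2B: tangent at (11, 45): λ = (3·11² + 33)/(2·45) ≡ 25/37. 37⁻¹ ≡ 43 (mod 53) since 37·43 = 1591 ≡ 1, so λ ≡ 25·43 ≡ 15.
  x = λ² - 11 - 11 = 225 - 22 ≡ 44; y = λ·(11 - 44) - 45 ≡ 43. → (44, 43)
2B = (44, 43).
Finally 2A + 2B:
(24, 52) + (44, 43). λ = (43 - 52)/(44 - 24) ≡ 44/20 mod 53. 20⁻¹ ≡ 8 (mod 53), so λ ≡ 34.
  x = λ² - 24 - 44 = 1156 - 68 ≡ 28; y = λ·(24 - 28) - 52 ≡ 24. → (28, 24)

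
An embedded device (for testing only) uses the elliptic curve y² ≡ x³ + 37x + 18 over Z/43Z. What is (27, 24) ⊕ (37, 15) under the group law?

(37, 28)

(27, 24) + (37, 15). λ = (15 - 24)/(37 - 27) ≡ 34/10 mod 43. 10⁻¹ ≡ 13 (mod 43), so λ ≡ 12.
  x = λ² - 27 - 37 = 144 - 64 ≡ 37; y = λ·(27 - 37) - 24 ≡ 28. → (37, 28)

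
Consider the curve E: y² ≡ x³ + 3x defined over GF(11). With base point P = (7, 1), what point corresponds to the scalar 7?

Repeated addition: build up to 7P.
2P: tangent at (7, 1): λ = (3·7² + 3)/(2·1) ≡ 7/2. 2⁻¹ ≡ 6 (mod 11), so λ ≡ 7·6 ≡ 9.
  x = λ² - 7 - 7 = 81 - 14 ≡ 1; y = λ·(7 - 1) - 1 ≡ 9. → (1, 9)
3P: (1, 9) + (7, 1). λ = (1 - 9)/(7 - 1) ≡ 3/6 mod 11. 6⁻¹ ≡ 2 (mod 11), so λ ≡ 6.
  x = λ² - 1 - 7 = 36 - 8 ≡ 6; y = λ·(1 - 6) - 9 ≡ 5. → (6, 5)
4P: (6, 5) + (7, 1). λ = (1 - 5)/(7 - 6) ≡ 7/1 mod 11. 1⁻¹ ≡ 1 (mod 11), so λ ≡ 7.
  x = λ² - 6 - 7 = 49 - 13 ≡ 3; y = λ·(6 - 3) - 5 ≡ 5. → (3, 5)
5P: (3, 5) + (7, 1). λ = (1 - 5)/(7 - 3) ≡ 7/4 mod 11. 4⁻¹ ≡ 3 (mod 11) since 4·3 = 12 ≡ 1, so λ ≡ 10.
  x = λ² - 3 - 7 = 100 - 10 ≡ 2; y = λ·(3 - 2) - 5 ≡ 5. → (2, 5)
6P: (2, 5) + (7, 1). λ = (1 - 5)/(7 - 2) ≡ 7/5 mod 11. 5⁻¹ ≡ 9 (mod 11) since 5·9 = 45 ≡ 1, so λ ≡ 8.
  x = λ² - 2 - 7 = 64 - 9 ≡ 0; y = λ·(2 - 0) - 5 ≡ 0. → (0, 0)
7P: (0, 0) + (7, 1). λ = (1 - 0)/(7 - 0) ≡ 1/7 mod 11. 7⁻¹ ≡ 8 (mod 11) since 7·8 = 56 ≡ 1, so λ ≡ 8.
  x = λ² - 0 - 7 = 64 - 7 ≡ 2; y = λ·(0 - 2) - 0 ≡ 6. → (2, 6)

(2, 6)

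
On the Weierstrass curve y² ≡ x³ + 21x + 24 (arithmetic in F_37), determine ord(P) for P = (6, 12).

2P: tangent at (6, 12): λ = (3·6² + 21)/(2·12) ≡ 18/24. 24⁻¹ ≡ 17 (mod 37) since 24·17 = 408 ≡ 1, so λ ≡ 18·17 ≡ 10.
  x = λ² - 6 - 6 = 100 - 12 ≡ 14; y = λ·(6 - 14) - 12 ≡ 19. → (14, 19)
3P: (14, 19) + (6, 12). λ = (12 - 19)/(6 - 14) ≡ 30/29 mod 37. 29⁻¹ ≡ 23 (mod 37), so λ ≡ 24.
  x = λ² - 14 - 6 = 576 - 20 ≡ 1; y = λ·(14 - 1) - 19 ≡ 34. → (1, 34)
4P: (1, 34) + (6, 12). λ = (12 - 34)/(6 - 1) ≡ 15/5 mod 37. 5⁻¹ ≡ 15 (mod 37), so λ ≡ 3.
  x = λ² - 1 - 6 = 9 - 7 ≡ 2; y = λ·(1 - 2) - 34 ≡ 0. → (2, 0)
5P: (2, 0) + (6, 12). λ = (12 - 0)/(6 - 2) ≡ 12/4 mod 37. 4⁻¹ ≡ 28 (mod 37), so λ ≡ 3.
  x = λ² - 2 - 6 = 9 - 8 ≡ 1; y = λ·(2 - 1) - 0 ≡ 3. → (1, 3)
6P: (1, 3) + (6, 12). λ = (12 - 3)/(6 - 1) ≡ 9/5 mod 37. 5⁻¹ ≡ 15 (mod 37) since 5·15 = 75 ≡ 1, so λ ≡ 24.
  x = λ² - 1 - 6 = 576 - 7 ≡ 14; y = λ·(1 - 14) - 3 ≡ 18. → (14, 18)
7P: (14, 18) + (6, 12). λ = (12 - 18)/(6 - 14) ≡ 31/29 mod 37. 29⁻¹ ≡ 23 (mod 37) since 29·23 = 667 ≡ 1, so λ ≡ 10.
  x = λ² - 14 - 6 = 100 - 20 ≡ 6; y = λ·(14 - 6) - 18 ≡ 25. → (6, 25)
8P: (6, 25) + (6, 12): same x and y₁ ≡ -y₂, so the sum is 𝒪.
8P = 𝒪, so the order is 8.

8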